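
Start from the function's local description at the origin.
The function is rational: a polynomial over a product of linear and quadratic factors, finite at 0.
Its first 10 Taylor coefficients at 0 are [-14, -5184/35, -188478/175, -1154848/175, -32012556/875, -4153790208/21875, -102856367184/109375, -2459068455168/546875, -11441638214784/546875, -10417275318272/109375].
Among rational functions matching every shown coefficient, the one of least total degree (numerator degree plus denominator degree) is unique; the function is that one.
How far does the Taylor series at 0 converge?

The radius of convergence is -4/5 + (1/10)*sqrt(114).

No rational of total degree below 8 reproduces all 10 coefficients; solving the [2/6] Pade equations on them gives f(λ) = (3*λ**2/20 + 12*λ/7 + 7/4)/(λ**2 + 8*λ/5 - 1/2)**3, whose expansion matches every shown term.
Denominator factor (λ**2 + 8*λ/5 - 1/2)^3: discriminant 114/25, real irrational roots -4/5 + (1/10)*sqrt(114) and -4/5 - (1/10)*sqrt(114); poles of order 3, moduli -4/5 + (1/10)*sqrt(114) and 4/5 + (1/10)*sqrt(114).
The radius of convergence is the smallest modulus among the singular points: -4/5 + (1/10)*sqrt(114).


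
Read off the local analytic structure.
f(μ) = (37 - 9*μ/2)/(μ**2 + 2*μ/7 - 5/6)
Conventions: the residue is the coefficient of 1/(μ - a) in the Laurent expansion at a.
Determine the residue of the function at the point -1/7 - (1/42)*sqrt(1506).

The residue is -9/4 - (527/1004)*sqrt(1506).

The factor μ**2 + 2*μ/7 - 5/6 splits as (μ - a)(μ - a') with a = -1/7 - (1/42)*sqrt(1506), a' = -1/7 + (1/42)*sqrt(1506). At the order-1 pole a set g(μ) = (μ - a)*f(μ) = [37 - 9*μ/2] / (μ - a').
Simple pole: residue = g(a) at a = -1/7 - (1/42)*sqrt(1506), which is -9/4 - (527/1004)*sqrt(1506).


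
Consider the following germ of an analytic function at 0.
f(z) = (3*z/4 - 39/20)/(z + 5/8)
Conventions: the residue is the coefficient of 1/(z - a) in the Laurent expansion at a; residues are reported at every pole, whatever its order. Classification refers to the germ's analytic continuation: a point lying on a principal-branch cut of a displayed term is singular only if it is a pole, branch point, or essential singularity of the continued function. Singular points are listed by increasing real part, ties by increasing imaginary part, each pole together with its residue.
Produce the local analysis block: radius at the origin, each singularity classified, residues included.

Radius of convergence at 0: 5/8.
At -5/8: a pole of order 1; residue -387/160.

Denominator factor (z + 5/8): pole of order 1 at -5/8, modulus 5/8.
The radius of convergence is the smallest modulus among the singular points: 5/8.
At the order-1 pole -5/8 set g(z) = (z - (-5/8))*f(z) = 3*z/4 - 39/20.
Simple pole: residue = g(a) at a = -5/8, which is -387/160.


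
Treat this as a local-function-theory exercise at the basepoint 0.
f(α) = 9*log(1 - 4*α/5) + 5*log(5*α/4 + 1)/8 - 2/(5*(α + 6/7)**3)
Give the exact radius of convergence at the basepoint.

The radius of convergence is 4/5.

Denominator factor (α + 6/7)^3: pole of order 3 at -6/7, modulus 6/7.
Branch term (5/8)*log(1 - α/(-4/5)): its argument vanishes at α = -4/5, a logarithmic branch point, modulus 4/5.
Branch term (9)*log(1 - α/(5/4)): its argument vanishes at α = 5/4, a logarithmic branch point, modulus 5/4.
The radius of convergence is the smallest modulus among the singular points: 4/5.


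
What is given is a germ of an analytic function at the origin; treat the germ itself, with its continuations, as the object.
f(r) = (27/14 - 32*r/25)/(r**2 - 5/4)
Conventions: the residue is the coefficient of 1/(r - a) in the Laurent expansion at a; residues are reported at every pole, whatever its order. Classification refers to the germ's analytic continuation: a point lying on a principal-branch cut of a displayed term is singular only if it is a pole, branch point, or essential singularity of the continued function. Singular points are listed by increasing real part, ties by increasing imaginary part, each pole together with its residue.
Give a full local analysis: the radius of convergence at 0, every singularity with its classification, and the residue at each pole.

Radius of convergence at 0: (1/2)*sqrt(5).
At -(1/2)*sqrt(5): a pole of order 1; residue -16/25 - (27/70)*sqrt(5).
At (1/2)*sqrt(5): a pole of order 1; residue -16/25 + (27/70)*sqrt(5).

Denominator factor (r**2 - 5/4): discriminant 5, real irrational roots (1/2)*sqrt(5) and -(1/2)*sqrt(5); poles of order 1, moduli (1/2)*sqrt(5) and (1/2)*sqrt(5).
The radius of convergence is the smallest modulus among the singular points: (1/2)*sqrt(5).
The factor r**2 - 5/4 splits as (r - a)(r - a') with a = -(1/2)*sqrt(5), a' = (1/2)*sqrt(5). At the order-1 pole a set g(r) = (r - a)*f(r) = [27/14 - 32*r/25] / (r - a').
Simple pole: residue = g(a) at a = -(1/2)*sqrt(5), which is -16/25 - (27/70)*sqrt(5).
The factor r**2 - 5/4 splits as (r - a)(r - a') with a = (1/2)*sqrt(5), a' = -(1/2)*sqrt(5). At the order-1 pole a set g(r) = (r - a)*f(r) = [27/14 - 32*r/25] / (r - a').
Simple pole: residue = g(a) at a = (1/2)*sqrt(5), which is -16/25 + (27/70)*sqrt(5).
List the singular points by increasing real part (a conjugate pair: the negative imaginary part first).


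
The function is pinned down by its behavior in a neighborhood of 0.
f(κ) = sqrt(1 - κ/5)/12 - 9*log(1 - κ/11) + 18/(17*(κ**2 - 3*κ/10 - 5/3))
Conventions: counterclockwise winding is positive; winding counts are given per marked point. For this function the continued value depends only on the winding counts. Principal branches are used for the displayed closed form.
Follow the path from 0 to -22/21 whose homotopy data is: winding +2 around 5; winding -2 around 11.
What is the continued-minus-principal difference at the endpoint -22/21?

Continued minus principal equals (36)*pi*i.

The rational part is single-valued and drops out of the difference; each branch term changes only by its own monodromy.
(-9)*log(1 - κ/(11)): each positive loop around 11 adds 2*pi*i to the log, so winding -2 contributes (-9)*(-2)*2*pi*i = (36)*pi*i.
(1/12)*sqrt(1 - κ/(5)): winding +2 is even, the square root returns to the same sheet, contribution 0.
Summing the contributions at κ = -22/21 gives (36)*pi*i.


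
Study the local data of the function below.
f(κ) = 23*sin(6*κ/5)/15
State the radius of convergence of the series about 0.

The factor sin(6*κ/5) is entire and contributes no finite singular point.
The polynomial part has no poles.
No finite singular points: the Taylor series at 0 converges everywhere.

The radius of convergence is infinite.


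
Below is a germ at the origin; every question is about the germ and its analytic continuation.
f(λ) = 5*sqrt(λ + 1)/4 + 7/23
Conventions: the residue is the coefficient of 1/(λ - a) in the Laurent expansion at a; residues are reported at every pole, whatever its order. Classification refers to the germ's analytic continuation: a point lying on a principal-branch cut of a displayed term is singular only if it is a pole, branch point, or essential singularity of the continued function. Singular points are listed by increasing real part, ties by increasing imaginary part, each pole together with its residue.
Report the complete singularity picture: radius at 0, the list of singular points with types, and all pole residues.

Branch term (5/4)*sqrt(1 - λ/(-1)): its argument vanishes at λ = -1, a square-root branch point, modulus 1.
The radius of convergence is the smallest modulus among the singular points: 1.

Radius of convergence at 0: 1.
At -1: an algebraic (square-root) branch point.


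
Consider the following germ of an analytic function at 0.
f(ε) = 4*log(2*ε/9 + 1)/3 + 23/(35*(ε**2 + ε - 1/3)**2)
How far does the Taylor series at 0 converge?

The radius of convergence is -1/2 + (1/6)*sqrt(21).

Denominator factor (ε**2 + ε - 1/3)^2: discriminant 7/3, real irrational roots -1/2 + (1/6)*sqrt(21) and -1/2 - (1/6)*sqrt(21); poles of order 2, moduli -1/2 + (1/6)*sqrt(21) and 1/2 + (1/6)*sqrt(21).
Branch term (4/3)*log(1 - ε/(-9/2)): its argument vanishes at ε = -9/2, a logarithmic branch point, modulus 9/2.
The radius of convergence is the smallest modulus among the singular points: -1/2 + (1/6)*sqrt(21).


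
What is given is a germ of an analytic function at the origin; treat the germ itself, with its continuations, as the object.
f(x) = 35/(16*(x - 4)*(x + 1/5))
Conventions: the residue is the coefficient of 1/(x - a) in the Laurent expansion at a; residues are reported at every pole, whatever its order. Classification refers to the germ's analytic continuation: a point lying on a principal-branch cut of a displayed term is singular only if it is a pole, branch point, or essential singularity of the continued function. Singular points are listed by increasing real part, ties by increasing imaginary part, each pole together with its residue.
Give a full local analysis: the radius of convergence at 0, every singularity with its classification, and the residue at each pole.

Denominator factor (x - 4): pole of order 1 at 4, modulus 4.
Denominator factor (x + 1/5): pole of order 1 at -1/5, modulus 1/5.
The radius of convergence is the smallest modulus among the singular points: 1/5.
At the order-1 pole -1/5 set g(x) = (x - (-1/5))*f(x) = 35/(16*(x - 4)).
Simple pole: residue = g(a) at a = -1/5, which is -25/48.
At the order-1 pole 4 set g(x) = (x - (4))*f(x) = 35/(16*(x + 1/5)).
Simple pole: residue = g(a) at a = 4, which is 25/48.
List the singular points by increasing real part (a conjugate pair: the negative imaginary part first).

Radius of convergence at 0: 1/5.
At -1/5: a pole of order 1; residue -25/48.
At 4: a pole of order 1; residue 25/48.


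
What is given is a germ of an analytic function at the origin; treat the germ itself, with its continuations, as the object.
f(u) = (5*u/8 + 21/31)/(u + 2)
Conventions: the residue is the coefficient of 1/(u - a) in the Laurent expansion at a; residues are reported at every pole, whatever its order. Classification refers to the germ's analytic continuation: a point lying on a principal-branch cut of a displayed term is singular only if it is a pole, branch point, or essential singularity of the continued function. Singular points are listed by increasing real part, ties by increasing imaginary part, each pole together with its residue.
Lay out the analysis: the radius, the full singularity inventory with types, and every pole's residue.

Radius of convergence at 0: 2.
At -2: a pole of order 1; residue -71/124.

Denominator factor (u + 2): pole of order 1 at -2, modulus 2.
The radius of convergence is the smallest modulus among the singular points: 2.
At the order-1 pole -2 set g(u) = (u - (-2))*f(u) = 5*u/8 + 21/31.
Simple pole: residue = g(a) at a = -2, which is -71/124.


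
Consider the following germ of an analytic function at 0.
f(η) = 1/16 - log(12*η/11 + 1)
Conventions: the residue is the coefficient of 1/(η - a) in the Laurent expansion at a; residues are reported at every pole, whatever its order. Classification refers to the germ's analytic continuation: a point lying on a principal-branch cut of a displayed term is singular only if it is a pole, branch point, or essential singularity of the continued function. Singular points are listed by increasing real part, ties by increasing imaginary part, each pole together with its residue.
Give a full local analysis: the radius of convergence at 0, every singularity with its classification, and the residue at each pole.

Radius of convergence at 0: 11/12.
At -11/12: a logarithmic branch point.

Branch term (-1)*log(1 - η/(-11/12)): its argument vanishes at η = -11/12, a logarithmic branch point, modulus 11/12.
The radius of convergence is the smallest modulus among the singular points: 11/12.


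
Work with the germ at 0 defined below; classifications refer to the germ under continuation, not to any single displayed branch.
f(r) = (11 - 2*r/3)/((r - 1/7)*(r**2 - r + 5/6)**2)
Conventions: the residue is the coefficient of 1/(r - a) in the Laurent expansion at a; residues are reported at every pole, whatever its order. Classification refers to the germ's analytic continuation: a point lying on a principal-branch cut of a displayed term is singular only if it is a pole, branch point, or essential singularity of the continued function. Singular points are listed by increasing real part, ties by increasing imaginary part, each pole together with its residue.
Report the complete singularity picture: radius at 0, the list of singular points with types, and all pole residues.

Radius of convergence at 0: 1/7.
At 1/7: a pole of order 1; residue 942564/43681.
At (1/2) - ((1/6)*sqrt(21))*i: a pole of order 2; residue (-471282/43681) + ((516788/305767)*sqrt(21))*i.
At (1/2) + ((1/6)*sqrt(21))*i: a pole of order 2; residue (-471282/43681) - ((516788/305767)*sqrt(21))*i.


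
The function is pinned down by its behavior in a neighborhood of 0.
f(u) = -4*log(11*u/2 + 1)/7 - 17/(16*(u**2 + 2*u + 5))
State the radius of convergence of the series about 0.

The radius of convergence is 2/11.

Denominator factor (u**2 + 2*u + 5): discriminant -16, complex-conjugate roots (-1) + (2)*i and (-1) - (2)*i; poles of order 1, moduli sqrt(5) and sqrt(5).
Branch term (-4/7)*log(1 - u/(-2/11)): its argument vanishes at u = -2/11, a logarithmic branch point, modulus 2/11.
The radius of convergence is the smallest modulus among the singular points: 2/11.


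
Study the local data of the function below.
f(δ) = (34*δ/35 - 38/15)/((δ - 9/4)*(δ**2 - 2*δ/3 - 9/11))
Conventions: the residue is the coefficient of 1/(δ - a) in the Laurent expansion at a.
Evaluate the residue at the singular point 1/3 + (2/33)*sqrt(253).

The residue is 3212/50715 + (2008/50715)*sqrt(253).

The factor δ**2 - 2*δ/3 - 9/11 splits as (δ - a)(δ - a') with a = 1/3 + (2/33)*sqrt(253), a' = 1/3 - (2/33)*sqrt(253). At the order-1 pole a set g(δ) = (δ - a)*f(δ) = [(34*δ/35 - 38/15)/(δ - 9/4)] / (δ - a').
Simple pole: residue = g(a) at a = 1/3 + (2/33)*sqrt(253), which is 3212/50715 + (2008/50715)*sqrt(253).


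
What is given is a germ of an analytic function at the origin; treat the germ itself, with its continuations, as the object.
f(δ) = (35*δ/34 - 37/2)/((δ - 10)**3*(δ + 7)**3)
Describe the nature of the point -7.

The point is a pole of order 3.

The denominator factor δ + 7 vanishes at -7 and appears to the power 3; the numerator there equals -437/17, nonzero, and no other factor vanishes.
Hence a pole whose order is the multiplicity, 3.


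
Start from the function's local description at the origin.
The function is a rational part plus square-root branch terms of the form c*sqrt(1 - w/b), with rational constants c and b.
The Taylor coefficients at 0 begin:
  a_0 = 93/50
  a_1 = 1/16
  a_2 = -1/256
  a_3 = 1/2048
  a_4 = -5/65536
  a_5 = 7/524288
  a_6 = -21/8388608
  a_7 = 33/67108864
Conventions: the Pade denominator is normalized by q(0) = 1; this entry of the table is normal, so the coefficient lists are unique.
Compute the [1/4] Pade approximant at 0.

The Pade approximant has numerator coefficients [93/50, 928837607/2802614000]; denominator coefficients [1, 1013003/7006535, -494705/179367296, 95995/717469184, -331735/45918027776].

Taylor coefficients needed (read off): a_0 = 93/50, a_1 = 1/16, a_2 = -1/256, a_3 = 1/2048, a_4 = -5/65536, a_5 = 7/524288.
Write the denominator as Q(w) = 1 + q1*w + q2*w^2 + q3*w^3 + q4*w^4. Requiring Q*f - P = O(w^6) with deg P <= 1 kills the coefficients of w^2..w^5 in Q*f:
  w^2: a_2 + q1*a_1 + q2*a_0 = 0, i.e. -1/256 + (1/16)*q1 + (93/50)*q2 = 0.
  w^3: a_3 + q1*a_2 + q2*a_1 + q3*a_0 = 0, i.e. 1/2048 + (-1/256)*q1 + (1/16)*q2 + (93/50)*q3 = 0.
  w^4: a_4 + q1*a_3 + q2*a_2 + q3*a_1 + q4*a_0 = 0, i.e. -5/65536 + (1/2048)*q1 + (-1/256)*q2 + (1/16)*q3 + (93/50)*q4 = 0.
  w^5: a_5 + q1*a_4 + q2*a_3 + q3*a_2 + q4*a_1 = 0, i.e. 7/524288 + (-5/65536)*q1 + (1/2048)*q2 + (-1/256)*q3 + (1/16)*q4 = 0.
Solving this linear system: q1 = 1013003/7006535, q2 = -494705/179367296, q3 = 95995/717469184, q4 = -331735/45918027776.
The numerator is Q*f truncated at degree 1: P0 = a_0 = 93/50; P1 = a_1 + q1*a_0 = 928837607/2802614000.


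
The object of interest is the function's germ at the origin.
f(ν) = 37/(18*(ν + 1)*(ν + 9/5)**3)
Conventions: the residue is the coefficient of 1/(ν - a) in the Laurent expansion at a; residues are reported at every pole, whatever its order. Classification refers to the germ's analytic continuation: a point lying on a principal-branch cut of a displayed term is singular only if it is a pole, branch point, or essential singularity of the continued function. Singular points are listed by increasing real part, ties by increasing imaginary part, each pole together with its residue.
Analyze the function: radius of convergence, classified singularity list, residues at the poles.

Denominator factor (ν + 1): pole of order 1 at -1, modulus 1.
Denominator factor (ν + 9/5)^3: pole of order 3 at -9/5, modulus 9/5.
The radius of convergence is the smallest modulus among the singular points: 1.
At the order-3 pole -9/5 set g(ν) = (ν - (-9/5))^3*f(ν) = 37/(18*(ν + 1)).
Order-3 pole: residue = g''(a)/2; g''(-9/5) = -4625/576, so the residue is -4625/1152.
At the order-1 pole -1 set g(ν) = (ν - (-1))*f(ν) = 37/(18*(ν + 9/5)**3).
Simple pole: residue = g(a) at a = -1, which is 4625/1152.
List the singular points by increasing real part (a conjugate pair: the negative imaginary part first).

Radius of convergence at 0: 1.
At -9/5: a pole of order 3; residue -4625/1152.
At -1: a pole of order 1; residue 4625/1152.


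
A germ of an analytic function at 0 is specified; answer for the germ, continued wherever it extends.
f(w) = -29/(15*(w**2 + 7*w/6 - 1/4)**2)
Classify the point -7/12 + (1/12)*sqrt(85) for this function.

The denominator factor w**2 + 7*w/6 - 1/4 vanishes at -7/12 + (1/12)*sqrt(85) and appears to the power 2; the numerator there equals -29/15, nonzero, and no other factor vanishes.
Hence a pole whose order is the multiplicity, 2.

The point is a pole of order 2.


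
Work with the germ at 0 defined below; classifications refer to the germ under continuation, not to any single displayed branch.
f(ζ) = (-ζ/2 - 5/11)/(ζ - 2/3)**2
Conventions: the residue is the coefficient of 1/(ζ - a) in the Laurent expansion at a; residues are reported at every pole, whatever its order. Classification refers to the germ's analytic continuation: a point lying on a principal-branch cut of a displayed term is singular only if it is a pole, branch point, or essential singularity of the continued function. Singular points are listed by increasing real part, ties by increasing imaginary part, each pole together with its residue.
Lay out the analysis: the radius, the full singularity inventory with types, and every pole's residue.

Denominator factor (ζ - 2/3)^2: pole of order 2 at 2/3, modulus 2/3.
The radius of convergence is the smallest modulus among the singular points: 2/3.
At the order-2 pole 2/3 set g(ζ) = (ζ - (2/3))^2*f(ζ) = -ζ/2 - 5/11.
Order-2 pole: residue = g'(a); g'(2/3) = -1/2, so the residue is -1/2.

Radius of convergence at 0: 2/3.
At 2/3: a pole of order 2; residue -1/2.


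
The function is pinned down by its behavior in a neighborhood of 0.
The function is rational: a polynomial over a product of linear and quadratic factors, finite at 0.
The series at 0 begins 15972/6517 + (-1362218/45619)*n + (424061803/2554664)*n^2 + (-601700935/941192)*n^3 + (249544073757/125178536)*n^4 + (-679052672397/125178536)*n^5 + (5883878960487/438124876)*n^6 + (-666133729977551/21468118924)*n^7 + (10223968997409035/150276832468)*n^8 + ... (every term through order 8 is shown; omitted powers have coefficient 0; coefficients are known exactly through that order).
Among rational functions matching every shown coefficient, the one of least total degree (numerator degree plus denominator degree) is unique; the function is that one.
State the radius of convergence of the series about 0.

The radius of convergence is 7/11.

No rational of total degree below 7 reproduces all 9 coefficients; solving the [2/5] Pade equations on them gives f(n) = (19*n**2/8 - 38*n/11 + 12/19)/((n + 7/11)**3*(n + 1)**2), whose expansion matches every shown term.
Denominator factor (n + 1)^2: pole of order 2 at -1, modulus 1.
Denominator factor (n + 7/11)^3: pole of order 3 at -7/11, modulus 7/11.
The radius of convergence is the smallest modulus among the singular points: 7/11.


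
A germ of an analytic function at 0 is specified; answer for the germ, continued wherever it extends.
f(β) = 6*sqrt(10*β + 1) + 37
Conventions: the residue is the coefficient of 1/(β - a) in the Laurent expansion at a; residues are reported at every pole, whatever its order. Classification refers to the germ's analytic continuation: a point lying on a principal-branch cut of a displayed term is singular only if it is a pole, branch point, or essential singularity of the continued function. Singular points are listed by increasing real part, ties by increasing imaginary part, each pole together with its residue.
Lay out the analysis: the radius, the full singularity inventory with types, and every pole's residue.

Radius of convergence at 0: 1/10.
At -1/10: an algebraic (square-root) branch point.

Branch term (6)*sqrt(1 - β/(-1/10)): its argument vanishes at β = -1/10, a square-root branch point, modulus 1/10.
The radius of convergence is the smallest modulus among the singular points: 1/10.


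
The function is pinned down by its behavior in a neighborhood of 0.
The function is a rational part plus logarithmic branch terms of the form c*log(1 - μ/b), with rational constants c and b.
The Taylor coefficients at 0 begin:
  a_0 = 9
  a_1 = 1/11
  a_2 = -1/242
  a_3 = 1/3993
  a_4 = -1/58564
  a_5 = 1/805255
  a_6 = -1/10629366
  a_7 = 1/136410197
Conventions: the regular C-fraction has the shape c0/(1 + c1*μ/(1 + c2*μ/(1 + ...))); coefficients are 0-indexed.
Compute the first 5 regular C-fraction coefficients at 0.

The regular C-fraction coefficients are [9, -1/99, 1/18, 3/242, 4/121].

Taylor coefficients (read off): a_0 = 9, a_1 = 1/11, a_2 = -1/242, a_3 = 1/3993, a_4 = -1/58564.
c0 = a_0 = 9. Peel one level at a time: if S = 1 + c*μ/S' with S'(0) = 1, then c is the μ-coefficient of S and S' = c*μ/(S - 1).
S_1 = c0/f = 1 + (-1/99)*μ + (1/1782)*μ^2 + ...; c1 = -1/99.
S_2 = c1*μ/(S_1 - 1) = 1 + (1/18)*μ + (-1/1452)*μ^2 + ...; c2 = 1/18.
S_3 = c2*μ/(S_2 - 1) = 1 + (3/242)*μ + (-6/14641)*μ^2 + ...; c3 = 3/242.
S_4 = c3*μ/(S_3 - 1) = 1 + (4/121)*μ + ...; c4 = 4/121.


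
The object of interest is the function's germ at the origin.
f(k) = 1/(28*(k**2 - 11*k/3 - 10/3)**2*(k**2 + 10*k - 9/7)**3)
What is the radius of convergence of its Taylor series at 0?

Denominator factor (k**2 - 11*k/3 - 10/3)^2: discriminant 241/9, real irrational roots 11/6 + (1/6)*sqrt(241) and 11/6 - (1/6)*sqrt(241); poles of order 2, moduli 11/6 + (1/6)*sqrt(241) and -11/6 + (1/6)*sqrt(241).
Denominator factor (k**2 + 10*k - 9/7)^3: discriminant 736/7, real irrational roots -5 + (2/7)*sqrt(322) and -5 - (2/7)*sqrt(322); poles of order 3, moduli -5 + (2/7)*sqrt(322) and 5 + (2/7)*sqrt(322).
The radius of convergence is the smallest modulus among the singular points: -5 + (2/7)*sqrt(322).

The radius of convergence is -5 + (2/7)*sqrt(322).


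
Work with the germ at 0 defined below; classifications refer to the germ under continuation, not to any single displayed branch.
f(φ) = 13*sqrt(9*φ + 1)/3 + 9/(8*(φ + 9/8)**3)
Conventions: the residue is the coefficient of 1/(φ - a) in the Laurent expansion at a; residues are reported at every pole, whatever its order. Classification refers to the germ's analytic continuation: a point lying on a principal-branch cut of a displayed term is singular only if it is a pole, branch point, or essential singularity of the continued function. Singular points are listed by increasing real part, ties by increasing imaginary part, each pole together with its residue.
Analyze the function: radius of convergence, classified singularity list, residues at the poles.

Radius of convergence at 0: 1/9.
At -9/8: a pole of order 3; residue 0.
At -1/9: an algebraic (square-root) branch point.

Denominator factor (φ + 9/8)^3: pole of order 3 at -9/8, modulus 9/8.
Branch term (13/3)*sqrt(1 - φ/(-1/9)): its argument vanishes at φ = -1/9, a square-root branch point, modulus 1/9.
The radius of convergence is the smallest modulus among the singular points: 1/9.
The branch term is analytic at -9/8 and contributes nothing to the residue; only the rational part matters.
At the order-3 pole -9/8 set g(φ) = (φ - (-9/8))^3*(rational part) = 9/8.
Order-3 pole: residue = g''(a)/2; g''(-9/8) = 0, so the residue is 0.
List the singular points by increasing real part (a conjugate pair: the negative imaginary part first).


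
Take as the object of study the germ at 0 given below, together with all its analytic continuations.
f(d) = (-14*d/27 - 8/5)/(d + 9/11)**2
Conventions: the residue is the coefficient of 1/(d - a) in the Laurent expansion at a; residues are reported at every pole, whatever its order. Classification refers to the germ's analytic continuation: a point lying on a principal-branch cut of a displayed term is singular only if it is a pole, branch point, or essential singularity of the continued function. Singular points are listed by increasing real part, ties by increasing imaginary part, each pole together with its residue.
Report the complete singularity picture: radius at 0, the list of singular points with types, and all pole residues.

Denominator factor (d + 9/11)^2: pole of order 2 at -9/11, modulus 9/11.
The radius of convergence is the smallest modulus among the singular points: 9/11.
At the order-2 pole -9/11 set g(d) = (d - (-9/11))^2*f(d) = -14*d/27 - 8/5.
Order-2 pole: residue = g'(a); g'(-9/11) = -14/27, so the residue is -14/27.

Radius of convergence at 0: 9/11.
At -9/11: a pole of order 2; residue -14/27.


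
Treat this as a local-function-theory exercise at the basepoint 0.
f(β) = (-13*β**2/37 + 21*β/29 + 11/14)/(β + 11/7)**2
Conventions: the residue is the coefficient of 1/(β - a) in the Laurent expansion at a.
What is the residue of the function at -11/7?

The residue is 13733/7511.

At the order-2 pole -11/7 set g(β) = (β - (-11/7))^2*f(β) = -13*β**2/37 + 21*β/29 + 11/14.
Order-2 pole: residue = g'(a); g'(-11/7) = 13733/7511, so the residue is 13733/7511.


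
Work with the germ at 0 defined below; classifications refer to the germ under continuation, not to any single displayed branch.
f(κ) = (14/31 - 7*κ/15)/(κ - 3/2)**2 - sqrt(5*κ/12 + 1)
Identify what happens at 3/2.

The point is a pole of order 2.

The denominator factor κ - 3/2 vanishes at 3/2 and appears to the power 2; the numerator there equals -77/310, nonzero, and no other factor vanishes.
The branch terms are analytic at this point.
Hence a pole whose order is the multiplicity, 2.


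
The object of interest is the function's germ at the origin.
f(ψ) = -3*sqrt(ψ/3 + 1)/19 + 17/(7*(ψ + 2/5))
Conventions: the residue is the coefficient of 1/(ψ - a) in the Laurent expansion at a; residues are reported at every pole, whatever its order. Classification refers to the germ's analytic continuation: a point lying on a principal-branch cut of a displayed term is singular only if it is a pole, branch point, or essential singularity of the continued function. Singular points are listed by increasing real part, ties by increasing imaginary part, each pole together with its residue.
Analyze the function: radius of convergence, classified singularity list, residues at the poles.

Radius of convergence at 0: 2/5.
At -3: an algebraic (square-root) branch point.
At -2/5: a pole of order 1; residue 17/7.

Denominator factor (ψ + 2/5): pole of order 1 at -2/5, modulus 2/5.
Branch term (-3/19)*sqrt(1 - ψ/(-3)): its argument vanishes at ψ = -3, a square-root branch point, modulus 3.
The radius of convergence is the smallest modulus among the singular points: 2/5.
The branch term is analytic at -2/5 and contributes nothing to the residue; only the rational part matters.
At the order-1 pole -2/5 set g(ψ) = (ψ - (-2/5))*(rational part) = 17/7.
Simple pole: residue = g(a) at a = -2/5, which is 17/7.
List the singular points by increasing real part (a conjugate pair: the negative imaginary part first).


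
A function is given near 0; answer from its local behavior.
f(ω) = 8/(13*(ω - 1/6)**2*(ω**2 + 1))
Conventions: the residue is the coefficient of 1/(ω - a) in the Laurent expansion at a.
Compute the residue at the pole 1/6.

The residue is -3456/17797.

At the order-2 pole 1/6 set g(ω) = (ω - (1/6))^2*f(ω) = 8/(13*(ω**2 + 1)).
Order-2 pole: residue = g'(a); g'(1/6) = -3456/17797, so the residue is -3456/17797.


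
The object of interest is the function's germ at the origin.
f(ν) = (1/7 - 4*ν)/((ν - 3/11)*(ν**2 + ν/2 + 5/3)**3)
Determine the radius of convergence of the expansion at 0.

Denominator factor (ν**2 + ν/2 + 5/3)^3: discriminant -77/12, complex-conjugate roots (-1/4) + ((1/12)*sqrt(231))*i and (-1/4) - ((1/12)*sqrt(231))*i; poles of order 3, moduli (1/3)*sqrt(15) and (1/3)*sqrt(15).
Denominator factor (ν - 3/11): pole of order 1 at 3/11, modulus 3/11.
The radius of convergence is the smallest modulus among the singular points: 3/11.

The radius of convergence is 3/11.


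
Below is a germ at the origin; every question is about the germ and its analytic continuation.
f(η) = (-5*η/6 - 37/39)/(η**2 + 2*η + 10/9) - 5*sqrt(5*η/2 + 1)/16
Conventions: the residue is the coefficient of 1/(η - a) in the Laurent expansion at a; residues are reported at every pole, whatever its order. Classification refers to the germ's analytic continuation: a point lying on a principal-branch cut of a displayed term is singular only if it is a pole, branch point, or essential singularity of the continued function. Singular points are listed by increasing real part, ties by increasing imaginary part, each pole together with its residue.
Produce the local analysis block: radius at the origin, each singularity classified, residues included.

Radius of convergence at 0: 2/5.
At (-1) - (1/3)*i: a pole of order 1; residue (-5/12) - (9/52)*i.
At (-1) + (1/3)*i: a pole of order 1; residue (-5/12) + (9/52)*i.
At -2/5: an algebraic (square-root) branch point.

Denominator factor (η**2 + 2*η + 10/9): discriminant -4/9, complex-conjugate roots (-1) + (1/3)*i and (-1) - (1/3)*i; poles of order 1, moduli (1/3)*sqrt(10) and (1/3)*sqrt(10).
Branch term (-5/16)*sqrt(1 - η/(-2/5)): its argument vanishes at η = -2/5, a square-root branch point, modulus 2/5.
The radius of convergence is the smallest modulus among the singular points: 2/5.
The branch term is analytic at (-1) - (1/3)*i and contributes nothing to the residue; only the rational part matters.
The factor η**2 + 2*η + 10/9 splits as (η - a)(η - a') with a = (-1) - (1/3)*i, a' = (-1) + (1/3)*i. At the order-1 pole a set g(η) = (η - a)*(rational part) = [-5*η/6 - 37/39] / (η - a').
Simple pole: residue = g(a) at a = (-1) - (1/3)*i, which is (-5/12) - (9/52)*i.
The branch term is analytic at (-1) + (1/3)*i and contributes nothing to the residue; only the rational part matters.
The factor η**2 + 2*η + 10/9 splits as (η - a)(η - a') with a = (-1) + (1/3)*i, a' = (-1) - (1/3)*i. At the order-1 pole a set g(η) = (η - a)*(rational part) = [-5*η/6 - 37/39] / (η - a').
Simple pole: residue = g(a) at a = (-1) + (1/3)*i, which is (-5/12) + (9/52)*i.
List the singular points by increasing real part (a conjugate pair: the negative imaginary part first).


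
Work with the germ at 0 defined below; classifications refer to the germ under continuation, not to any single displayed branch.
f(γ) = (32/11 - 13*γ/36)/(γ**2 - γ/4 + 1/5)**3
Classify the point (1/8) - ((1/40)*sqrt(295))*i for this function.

The denominator factor γ**2 - γ/4 + 1/5 vanishes at (1/8) - ((1/40)*sqrt(295))*i and appears to the power 3; the numerator there equals (9073/3168) + ((13/1440)*sqrt(295))*i, nonzero, and no other factor vanishes.
Hence a pole whose order is the multiplicity, 3.

The point is a pole of order 3.


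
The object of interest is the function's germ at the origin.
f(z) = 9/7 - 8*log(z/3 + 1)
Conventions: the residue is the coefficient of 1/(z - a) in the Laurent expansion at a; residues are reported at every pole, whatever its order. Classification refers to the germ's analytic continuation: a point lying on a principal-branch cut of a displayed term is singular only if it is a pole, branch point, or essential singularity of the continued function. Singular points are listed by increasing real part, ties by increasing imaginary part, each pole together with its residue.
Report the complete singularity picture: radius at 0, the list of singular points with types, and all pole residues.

Branch term (-8)*log(1 - z/(-3)): its argument vanishes at z = -3, a logarithmic branch point, modulus 3.
The radius of convergence is the smallest modulus among the singular points: 3.

Radius of convergence at 0: 3.
At -3: a logarithmic branch point.


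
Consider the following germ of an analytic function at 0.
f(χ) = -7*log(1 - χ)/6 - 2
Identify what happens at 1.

The term (-7/6)*log(1 - χ/(1)) has argument 1 - 1/(1) = 0 at 1: a logarithmic (infinitely-sheeted) branch point; the remaining terms are analytic or single-valued there.

The point is a logarithmic branch point.


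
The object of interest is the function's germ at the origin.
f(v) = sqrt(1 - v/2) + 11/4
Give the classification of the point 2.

The point is an algebraic (square-root) branch point.

The term (1)*sqrt(1 - v/(2)) has argument 1 - 2/(2) = 0 at 2: a square-root (algebraic, two-sheeted) branch point; the remaining terms are analytic or single-valued there.


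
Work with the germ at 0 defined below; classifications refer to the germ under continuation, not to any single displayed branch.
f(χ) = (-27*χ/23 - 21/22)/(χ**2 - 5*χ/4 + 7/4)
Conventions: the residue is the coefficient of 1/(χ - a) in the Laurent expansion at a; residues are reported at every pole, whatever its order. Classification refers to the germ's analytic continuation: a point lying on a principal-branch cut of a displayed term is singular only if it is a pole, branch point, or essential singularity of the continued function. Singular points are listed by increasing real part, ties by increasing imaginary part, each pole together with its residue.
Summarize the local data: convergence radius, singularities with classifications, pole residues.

Denominator factor (χ**2 - 5*χ/4 + 7/4): discriminant -87/16, complex-conjugate roots (5/8) + ((1/8)*sqrt(87))*i and (5/8) - ((1/8)*sqrt(87))*i; poles of order 1, moduli (1/2)*sqrt(7) and (1/2)*sqrt(7).
The radius of convergence is the smallest modulus among the singular points: (1/2)*sqrt(7).
The factor χ**2 - 5*χ/4 + 7/4 splits as (χ - a)(χ - a') with a = (5/8) - ((1/8)*sqrt(87))*i, a' = (5/8) + ((1/8)*sqrt(87))*i. At the order-1 pole a set g(χ) = (χ - a)*f(χ) = [-27*χ/23 - 21/22] / (χ - a').
Simple pole: residue = g(a) at a = (5/8) - ((1/8)*sqrt(87))*i, which is (-27/46) - ((1139/14674)*sqrt(87))*i.
The factor χ**2 - 5*χ/4 + 7/4 splits as (χ - a)(χ - a') with a = (5/8) + ((1/8)*sqrt(87))*i, a' = (5/8) - ((1/8)*sqrt(87))*i. At the order-1 pole a set g(χ) = (χ - a)*f(χ) = [-27*χ/23 - 21/22] / (χ - a').
Simple pole: residue = g(a) at a = (5/8) + ((1/8)*sqrt(87))*i, which is (-27/46) + ((1139/14674)*sqrt(87))*i.
List the singular points by increasing real part (a conjugate pair: the negative imaginary part first).

Radius of convergence at 0: (1/2)*sqrt(7).
At (5/8) - ((1/8)*sqrt(87))*i: a pole of order 1; residue (-27/46) - ((1139/14674)*sqrt(87))*i.
At (5/8) + ((1/8)*sqrt(87))*i: a pole of order 1; residue (-27/46) + ((1139/14674)*sqrt(87))*i.


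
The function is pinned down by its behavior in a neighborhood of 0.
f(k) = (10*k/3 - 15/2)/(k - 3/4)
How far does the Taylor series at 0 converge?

Denominator factor (k - 3/4): pole of order 1 at 3/4, modulus 3/4.
The radius of convergence is the smallest modulus among the singular points: 3/4.

The radius of convergence is 3/4.


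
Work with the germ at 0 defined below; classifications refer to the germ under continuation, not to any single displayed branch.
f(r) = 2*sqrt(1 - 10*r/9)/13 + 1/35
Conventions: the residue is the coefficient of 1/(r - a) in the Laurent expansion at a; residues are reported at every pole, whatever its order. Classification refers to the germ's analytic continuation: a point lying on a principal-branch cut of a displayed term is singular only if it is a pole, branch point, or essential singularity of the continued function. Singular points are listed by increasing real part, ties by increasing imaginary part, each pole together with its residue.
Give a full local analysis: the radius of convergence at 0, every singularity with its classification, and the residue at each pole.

Branch term (2/13)*sqrt(1 - r/(9/10)): its argument vanishes at r = 9/10, a square-root branch point, modulus 9/10.
The radius of convergence is the smallest modulus among the singular points: 9/10.

Radius of convergence at 0: 9/10.
At 9/10: an algebraic (square-root) branch point.


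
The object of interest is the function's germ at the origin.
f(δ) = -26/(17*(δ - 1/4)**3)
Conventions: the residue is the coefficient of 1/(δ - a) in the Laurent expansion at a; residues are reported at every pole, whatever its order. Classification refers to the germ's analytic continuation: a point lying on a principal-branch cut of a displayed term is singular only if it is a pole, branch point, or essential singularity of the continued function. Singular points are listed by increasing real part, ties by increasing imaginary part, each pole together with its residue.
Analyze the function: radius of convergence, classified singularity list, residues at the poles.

Radius of convergence at 0: 1/4.
At 1/4: a pole of order 3; residue 0.

Denominator factor (δ - 1/4)^3: pole of order 3 at 1/4, modulus 1/4.
The radius of convergence is the smallest modulus among the singular points: 1/4.
At the order-3 pole 1/4 set g(δ) = (δ - (1/4))^3*f(δ) = -26/17.
Order-3 pole: residue = g''(a)/2; g''(1/4) = 0, so the residue is 0.


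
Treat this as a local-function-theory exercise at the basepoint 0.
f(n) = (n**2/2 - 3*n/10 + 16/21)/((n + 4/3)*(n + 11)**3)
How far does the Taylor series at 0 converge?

Denominator factor (n + 11)^3: pole of order 3 at -11, modulus 11.
Denominator factor (n + 4/3): pole of order 1 at -4/3, modulus 4/3.
The radius of convergence is the smallest modulus among the singular points: 4/3.

The radius of convergence is 4/3.


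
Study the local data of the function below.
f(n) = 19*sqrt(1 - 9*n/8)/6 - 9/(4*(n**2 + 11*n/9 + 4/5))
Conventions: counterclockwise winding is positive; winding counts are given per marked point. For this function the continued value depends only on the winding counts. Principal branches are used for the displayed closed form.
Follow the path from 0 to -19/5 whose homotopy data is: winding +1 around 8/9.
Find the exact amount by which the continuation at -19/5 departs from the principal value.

The rational part is single-valued and drops out of the difference; each branch term changes only by its own monodromy.
(19/6)*sqrt(1 - n/(8/9)): winding +1 is odd, the square root flips sign, contributing -2*(19/6)*sqrt(1 - (-19/5)/(8/9)) = -2*(19/6)*sqrt(211/40) = -(19/60)*sqrt(2110).
Summing the contributions at n = -19/5 gives -(19/60)*sqrt(2110).

Continued minus principal equals -(19/60)*sqrt(2110).


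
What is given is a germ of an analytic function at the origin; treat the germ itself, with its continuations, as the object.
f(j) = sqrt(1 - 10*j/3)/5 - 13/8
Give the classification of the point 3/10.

The point is an algebraic (square-root) branch point.

The term (1/5)*sqrt(1 - j/(3/10)) has argument 1 - 3/10/(3/10) = 0 at 3/10: a square-root (algebraic, two-sheeted) branch point; the remaining terms are analytic or single-valued there.


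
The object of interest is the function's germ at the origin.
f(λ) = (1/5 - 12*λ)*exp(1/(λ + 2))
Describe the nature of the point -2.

The exponent 1/(λ - (-2)) has a pole at -2, so exp(1/(λ - (-2))) takes every nonzero value near it: an essential singularity (not a pole of any order).

The point is an essential singularity.
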